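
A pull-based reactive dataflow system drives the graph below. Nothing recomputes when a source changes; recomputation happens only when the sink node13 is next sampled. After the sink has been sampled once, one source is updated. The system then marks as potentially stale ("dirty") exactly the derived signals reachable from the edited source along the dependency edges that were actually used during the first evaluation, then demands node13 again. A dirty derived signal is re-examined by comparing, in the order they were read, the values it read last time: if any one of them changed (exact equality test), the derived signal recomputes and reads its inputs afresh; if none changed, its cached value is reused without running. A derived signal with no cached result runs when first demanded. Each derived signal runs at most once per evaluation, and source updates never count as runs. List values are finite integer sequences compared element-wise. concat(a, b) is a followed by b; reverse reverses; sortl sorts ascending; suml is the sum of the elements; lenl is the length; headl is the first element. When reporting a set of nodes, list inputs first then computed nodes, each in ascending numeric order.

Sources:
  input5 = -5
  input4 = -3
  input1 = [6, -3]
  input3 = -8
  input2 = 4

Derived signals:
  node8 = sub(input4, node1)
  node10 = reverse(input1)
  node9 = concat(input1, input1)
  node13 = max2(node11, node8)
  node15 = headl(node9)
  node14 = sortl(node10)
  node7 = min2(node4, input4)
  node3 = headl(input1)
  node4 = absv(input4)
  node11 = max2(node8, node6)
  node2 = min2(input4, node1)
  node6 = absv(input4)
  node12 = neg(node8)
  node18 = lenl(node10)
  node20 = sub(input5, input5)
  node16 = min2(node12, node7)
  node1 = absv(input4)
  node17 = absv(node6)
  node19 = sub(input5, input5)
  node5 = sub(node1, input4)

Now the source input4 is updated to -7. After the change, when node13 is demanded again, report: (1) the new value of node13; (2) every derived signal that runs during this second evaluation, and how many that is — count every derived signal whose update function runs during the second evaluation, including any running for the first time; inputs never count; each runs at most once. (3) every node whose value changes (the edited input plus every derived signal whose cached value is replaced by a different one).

New value of node13: 7.
Derived signals that run: node1, node6, node8, node11, node13 — 5 in total.
Values that change: input4, node1, node6, node8, node11, node13.

First evaluation (everything demanded from the output):
  node1 = absv(-3) = 3
  node6 = absv(-3) = 3
  node8 = sub(-3, 3) = -6
  node11 = max2(-6, 3) = 3
  node13 = max2(3, -6) = 3

Propagation after the edit:
  node1: runs — input4 -3->-7; result 7.
  node6: runs — input4 -3->-7; result 7.
  node8: runs — input4 -3->-7; node1 3->7; result -14.
  node11: runs — node8 -6->-14; node6 3->7; result 7.
  node13: runs — node11 3->7; node8 -6->-14; result 7.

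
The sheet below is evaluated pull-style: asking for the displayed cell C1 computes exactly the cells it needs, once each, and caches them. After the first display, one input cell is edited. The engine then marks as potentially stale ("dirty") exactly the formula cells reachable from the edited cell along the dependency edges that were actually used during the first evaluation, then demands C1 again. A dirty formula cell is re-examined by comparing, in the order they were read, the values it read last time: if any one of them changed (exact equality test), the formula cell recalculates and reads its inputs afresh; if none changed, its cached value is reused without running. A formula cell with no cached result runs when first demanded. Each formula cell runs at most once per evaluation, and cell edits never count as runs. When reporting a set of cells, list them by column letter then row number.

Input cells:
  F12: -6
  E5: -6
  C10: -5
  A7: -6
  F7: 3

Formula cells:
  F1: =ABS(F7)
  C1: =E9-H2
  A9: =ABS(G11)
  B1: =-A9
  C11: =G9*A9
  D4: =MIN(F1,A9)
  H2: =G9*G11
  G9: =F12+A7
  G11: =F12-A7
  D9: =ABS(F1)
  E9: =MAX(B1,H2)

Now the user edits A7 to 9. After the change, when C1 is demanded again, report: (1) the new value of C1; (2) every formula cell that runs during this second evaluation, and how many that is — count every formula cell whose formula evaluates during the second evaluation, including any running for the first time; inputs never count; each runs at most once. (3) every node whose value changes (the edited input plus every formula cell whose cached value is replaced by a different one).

Demanding C1 again yields 30.
7 formula cells run: A9, B1, C1, E9, G9, G11, H2.
The nodes whose values change: A7, A9, B1, C1, E9, G9, G11, H2.

First demand of the output computes:
  G9 = -6 + -6 = -12
  G11 = -6 - -6 = 0
  A9 = ABS(0) = 0
  B1 = -(0) = 0
  H2 = -12 * 0 = 0
  E9 = MAX(0, 0) = 0
  C1 = 0 - 0 = 0

After the edit, cleaning proceeds:
  G9: a read changed (A7 -6->9) — executes, giving 3.
  G11: a read changed (A7 -6->9) — executes, giving -15.
  A9: a read changed (G11 0->-15) — executes, giving 15.
  B1: a read changed (A9 0->15) — executes, giving -15.
  H2: a read changed (G9 -12->3; G11 0->-15) — executes, giving -45.
  E9: a read changed (B1 0->-15; H2 0->-45) — executes, giving -15.
  C1: a read changed (E9 0->-15; H2 0->-45) — executes, giving 30.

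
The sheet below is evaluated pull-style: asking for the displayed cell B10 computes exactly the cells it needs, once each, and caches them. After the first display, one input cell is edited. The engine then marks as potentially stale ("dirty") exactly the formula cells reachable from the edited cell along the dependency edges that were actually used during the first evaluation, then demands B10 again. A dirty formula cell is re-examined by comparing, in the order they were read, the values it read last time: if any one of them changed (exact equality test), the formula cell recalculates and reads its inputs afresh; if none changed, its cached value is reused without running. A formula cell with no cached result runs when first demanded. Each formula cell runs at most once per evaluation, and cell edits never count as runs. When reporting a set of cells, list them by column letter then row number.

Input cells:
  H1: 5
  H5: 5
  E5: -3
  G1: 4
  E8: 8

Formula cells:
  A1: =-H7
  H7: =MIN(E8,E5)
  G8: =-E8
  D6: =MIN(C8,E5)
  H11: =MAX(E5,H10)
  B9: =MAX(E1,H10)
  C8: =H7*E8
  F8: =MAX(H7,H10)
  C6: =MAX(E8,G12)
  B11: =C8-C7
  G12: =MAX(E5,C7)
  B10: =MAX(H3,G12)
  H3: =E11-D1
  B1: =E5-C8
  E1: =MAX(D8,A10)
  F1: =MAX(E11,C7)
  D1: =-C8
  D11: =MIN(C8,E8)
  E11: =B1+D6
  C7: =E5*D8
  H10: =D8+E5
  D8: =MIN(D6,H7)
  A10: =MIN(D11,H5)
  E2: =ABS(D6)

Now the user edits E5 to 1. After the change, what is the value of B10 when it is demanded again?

Demanding B10 again yields 2.

First demand of the output computes:
  H7 = MIN(8, -3) = -3
  C8 = -3 * 8 = -24
  B1 = -3 - -24 = 21
  D1 = -(-24) = 24
  D6 = MIN(-24, -3) = -24
  D8 = MIN(-24, -3) = -24
  C7 = -3 * -24 = 72
  E11 = 21 + -24 = -3
  G12 = MAX(-3, 72) = 72
  H3 = -3 - 24 = -27
  B10 = MAX(-27, 72) = 72

After the edit, cleaning proceeds:
  H7: a read changed (E5 -3->1) — executes, giving 1.
  C8: a read changed (H7 -3->1) — executes, giving 8.
  B1: a read changed (E5 -3->1; C8 -24->8) — executes, giving -7.
  D1: a read changed (C8 -24->8) — executes, giving -8.
  D6: a read changed (C8 -24->8; E5 -3->1) — executes, giving 1.
  D8: a read changed (D6 -24->1; H7 -3->1) — executes, giving 1.
  C7: a read changed (E5 -3->1; D8 -24->1) — executes, giving 1.
  E11: a read changed (B1 21->-7; D6 -24->1) — executes, giving -6.
  G12: a read changed (E5 -3->1; C7 72->1) — executes, giving 1.
  H3: a read changed (E11 -3->-6; D1 24->-8) — executes, giving 2.
  B10: a read changed (H3 -27->2; G12 72->1) — executes, giving 2.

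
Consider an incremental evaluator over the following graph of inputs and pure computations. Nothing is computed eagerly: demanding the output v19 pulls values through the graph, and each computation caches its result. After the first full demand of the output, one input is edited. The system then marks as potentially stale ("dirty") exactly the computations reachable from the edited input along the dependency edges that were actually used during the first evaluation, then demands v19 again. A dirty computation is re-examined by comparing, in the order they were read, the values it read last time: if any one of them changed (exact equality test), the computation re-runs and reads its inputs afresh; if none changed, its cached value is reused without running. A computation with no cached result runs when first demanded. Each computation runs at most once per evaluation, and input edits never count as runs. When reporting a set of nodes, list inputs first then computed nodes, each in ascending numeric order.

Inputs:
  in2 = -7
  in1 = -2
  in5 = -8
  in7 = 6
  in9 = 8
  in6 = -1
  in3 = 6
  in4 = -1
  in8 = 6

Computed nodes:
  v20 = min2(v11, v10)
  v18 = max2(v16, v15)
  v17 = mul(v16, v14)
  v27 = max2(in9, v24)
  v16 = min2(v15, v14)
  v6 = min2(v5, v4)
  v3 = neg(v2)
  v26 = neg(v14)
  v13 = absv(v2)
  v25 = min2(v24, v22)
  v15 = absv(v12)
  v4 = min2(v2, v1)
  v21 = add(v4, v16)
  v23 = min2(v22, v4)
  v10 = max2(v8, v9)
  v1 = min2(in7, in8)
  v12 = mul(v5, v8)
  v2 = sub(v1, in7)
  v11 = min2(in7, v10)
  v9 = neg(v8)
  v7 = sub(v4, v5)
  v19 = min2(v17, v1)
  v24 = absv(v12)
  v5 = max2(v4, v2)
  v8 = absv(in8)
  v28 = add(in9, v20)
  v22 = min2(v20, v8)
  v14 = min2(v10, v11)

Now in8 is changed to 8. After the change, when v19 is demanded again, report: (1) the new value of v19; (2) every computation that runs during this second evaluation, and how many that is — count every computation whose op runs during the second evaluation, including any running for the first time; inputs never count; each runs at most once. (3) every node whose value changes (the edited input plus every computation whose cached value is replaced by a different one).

Initial pass — values computed on the first demand:
  v1 = min2(6, 6) = 6
  v2 = sub(6, 6) = 0
  v4 = min2(0, 6) = 0
  v5 = max2(0, 0) = 0
  v8 = absv(6) = 6
  v9 = neg(6) = -6
  v10 = max2(6, -6) = 6
  v11 = min2(6, 6) = 6
  v12 = mul(0, 6) = 0
  v14 = min2(6, 6) = 6
  v15 = absv(0) = 0
  v16 = min2(0, 6) = 0
  v17 = mul(0, 6) = 0
  v19 = min2(0, 6) = 0

Second demand — change propagation:
  v1: re-runs because in8 6->8; new result 6 (unchanged).
  v2: re-examined; everything it read last time is the same (v1 unchanged, in7 unchanged) — cache 0 kept, no run.
  v4: re-examined; everything it read last time is the same (v2 unchanged, v1 unchanged) — cache 0 kept, no run.
  v5: re-examined; everything it read last time is the same (v4 unchanged, v2 unchanged) — cache 0 kept, no run.
  v8: re-runs because in8 6->8; new result 8.
  v9: re-runs because v8 6->8; new result -8.
  v10: re-runs because v8 6->8; v9 -6->-8; new result 8.
  v11: re-runs because v10 6->8; new result 6 (unchanged).
  v12: re-runs because v8 6->8; new result 0 (unchanged).
  v14: re-runs because v10 6->8; new result 6 (unchanged).
  v15: re-examined; everything it read last time is the same (v12 unchanged) — cache 0 kept, no run.
  v16: re-examined; everything it read last time is the same (v15 unchanged, v14 unchanged) — cache 0 kept, no run.
  v17: re-examined; everything it read last time is the same (v16 unchanged, v14 unchanged) — cache 0 kept, no run.
  v19: re-examined; everything it read last time is the same (v17 unchanged, v1 unchanged) — cache 0 kept, no run.

The important point: at v2 every value read last time is unchanged, so the dirty flag clears without a run.

v19 now evaluates to 0.
Run set: v1, v8, v9, v10, v11, v12, v14 (7 run).
Changed values: in8, v8, v9, v10.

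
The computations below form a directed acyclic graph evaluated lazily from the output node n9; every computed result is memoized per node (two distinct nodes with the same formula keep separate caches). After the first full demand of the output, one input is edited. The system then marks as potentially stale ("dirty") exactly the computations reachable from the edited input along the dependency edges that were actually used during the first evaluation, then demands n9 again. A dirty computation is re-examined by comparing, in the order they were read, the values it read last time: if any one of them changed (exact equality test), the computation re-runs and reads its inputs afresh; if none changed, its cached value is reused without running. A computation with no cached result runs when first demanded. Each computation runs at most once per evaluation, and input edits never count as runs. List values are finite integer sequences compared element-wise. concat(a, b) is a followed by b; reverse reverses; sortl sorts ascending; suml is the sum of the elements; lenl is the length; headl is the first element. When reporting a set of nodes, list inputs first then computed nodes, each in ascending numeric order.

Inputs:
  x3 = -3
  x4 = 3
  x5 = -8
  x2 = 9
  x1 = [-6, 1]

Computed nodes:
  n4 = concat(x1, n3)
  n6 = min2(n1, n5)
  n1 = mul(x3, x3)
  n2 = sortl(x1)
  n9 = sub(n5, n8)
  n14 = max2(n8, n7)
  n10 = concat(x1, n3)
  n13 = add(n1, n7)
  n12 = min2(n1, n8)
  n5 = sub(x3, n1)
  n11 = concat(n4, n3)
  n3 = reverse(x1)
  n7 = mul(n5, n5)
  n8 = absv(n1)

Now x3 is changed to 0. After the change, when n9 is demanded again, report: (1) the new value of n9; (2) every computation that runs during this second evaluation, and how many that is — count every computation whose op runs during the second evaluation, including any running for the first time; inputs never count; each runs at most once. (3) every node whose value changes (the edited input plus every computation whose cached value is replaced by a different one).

First demand of the output computes:
  n1 = mul(-3, -3) = 9
  n5 = sub(-3, 9) = -12
  n8 = absv(9) = 9
  n9 = sub(-12, 9) = -21

After the edit, cleaning proceeds:
  n1: a read changed (x3 -3->0; x3 -3->0) — executes, giving 0.
  n5: a read changed (x3 -3->0; n1 9->0) — executes, giving 0.
  n8: a read changed (n1 9->0) — executes, giving 0.
  n9: a read changed (n5 -12->0; n8 9->0) — executes, giving 0.

Demanding n9 again yields 0.
4 computations run: n1, n5, n8, n9.
The nodes whose values change: x3, n1, n5, n8, n9.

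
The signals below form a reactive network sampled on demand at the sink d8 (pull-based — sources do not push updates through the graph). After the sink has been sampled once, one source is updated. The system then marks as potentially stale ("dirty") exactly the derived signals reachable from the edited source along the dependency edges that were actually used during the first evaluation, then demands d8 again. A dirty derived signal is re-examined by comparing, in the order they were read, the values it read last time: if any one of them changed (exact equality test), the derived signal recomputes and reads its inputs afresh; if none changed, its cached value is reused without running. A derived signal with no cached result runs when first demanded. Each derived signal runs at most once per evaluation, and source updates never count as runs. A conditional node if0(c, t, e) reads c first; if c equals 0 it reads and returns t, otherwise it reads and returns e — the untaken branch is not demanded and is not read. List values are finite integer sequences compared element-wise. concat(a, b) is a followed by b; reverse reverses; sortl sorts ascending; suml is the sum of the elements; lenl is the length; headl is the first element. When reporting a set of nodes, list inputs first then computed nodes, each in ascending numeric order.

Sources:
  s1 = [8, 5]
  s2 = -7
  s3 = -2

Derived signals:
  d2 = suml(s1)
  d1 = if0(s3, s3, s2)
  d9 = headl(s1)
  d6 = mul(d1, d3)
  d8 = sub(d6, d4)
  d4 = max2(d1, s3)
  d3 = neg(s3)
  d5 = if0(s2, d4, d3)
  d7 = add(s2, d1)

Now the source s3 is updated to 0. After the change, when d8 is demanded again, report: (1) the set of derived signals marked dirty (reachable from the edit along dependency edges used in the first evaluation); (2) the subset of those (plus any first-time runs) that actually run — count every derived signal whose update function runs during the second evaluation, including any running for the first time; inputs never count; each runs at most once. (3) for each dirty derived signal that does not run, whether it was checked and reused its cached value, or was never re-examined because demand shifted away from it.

Initial pass — values computed on the first demand:
  d1 = if0(s3=-2 -> else branch s2) = -7
  d3 = neg(-2) = 2
  d4 = max2(-7, -2) = -2
  d6 = mul(-7, 2) = -14
  d8 = sub(-14, -2) = -12

Second demand — change propagation:
  d1: re-runs because s3 -2->0; new result 0.
  d3: re-runs because s3 -2->0; new result 0.
  d4: re-runs because d1 -7->0; s3 -2->0; new result 0.
  d6: re-runs because d1 -7->0; d3 2->0; new result 0.
  d8: re-runs because d6 -14->0; d4 -2->0; new result 0.

Dirty set: d1, d3, d4, d6, d8.
Run set: d1, d3, d4, d6, d8 (5 run).
All dirty derived signals ended up running.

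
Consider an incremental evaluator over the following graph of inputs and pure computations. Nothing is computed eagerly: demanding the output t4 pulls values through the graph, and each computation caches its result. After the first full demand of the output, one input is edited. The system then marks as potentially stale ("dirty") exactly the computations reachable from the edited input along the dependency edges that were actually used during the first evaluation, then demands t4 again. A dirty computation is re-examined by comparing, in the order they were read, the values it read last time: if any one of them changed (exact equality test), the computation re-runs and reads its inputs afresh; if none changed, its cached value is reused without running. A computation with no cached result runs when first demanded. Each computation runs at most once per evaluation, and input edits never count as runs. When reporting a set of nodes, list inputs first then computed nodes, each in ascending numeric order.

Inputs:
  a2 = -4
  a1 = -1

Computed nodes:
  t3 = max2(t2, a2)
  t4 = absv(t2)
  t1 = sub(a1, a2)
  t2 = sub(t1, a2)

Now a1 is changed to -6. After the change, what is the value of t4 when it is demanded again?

Initial pass — values computed on the first demand:
  t1 = sub(-1, -4) = 3
  t2 = sub(3, -4) = 7
  t4 = absv(7) = 7

Second demand — change propagation:
  t1: re-runs because a1 -1->-6; new result -2.
  t2: re-runs because t1 3->-2; new result 2.
  t4: re-runs because t2 7->2; new result 2.

t4 now evaluates to 2.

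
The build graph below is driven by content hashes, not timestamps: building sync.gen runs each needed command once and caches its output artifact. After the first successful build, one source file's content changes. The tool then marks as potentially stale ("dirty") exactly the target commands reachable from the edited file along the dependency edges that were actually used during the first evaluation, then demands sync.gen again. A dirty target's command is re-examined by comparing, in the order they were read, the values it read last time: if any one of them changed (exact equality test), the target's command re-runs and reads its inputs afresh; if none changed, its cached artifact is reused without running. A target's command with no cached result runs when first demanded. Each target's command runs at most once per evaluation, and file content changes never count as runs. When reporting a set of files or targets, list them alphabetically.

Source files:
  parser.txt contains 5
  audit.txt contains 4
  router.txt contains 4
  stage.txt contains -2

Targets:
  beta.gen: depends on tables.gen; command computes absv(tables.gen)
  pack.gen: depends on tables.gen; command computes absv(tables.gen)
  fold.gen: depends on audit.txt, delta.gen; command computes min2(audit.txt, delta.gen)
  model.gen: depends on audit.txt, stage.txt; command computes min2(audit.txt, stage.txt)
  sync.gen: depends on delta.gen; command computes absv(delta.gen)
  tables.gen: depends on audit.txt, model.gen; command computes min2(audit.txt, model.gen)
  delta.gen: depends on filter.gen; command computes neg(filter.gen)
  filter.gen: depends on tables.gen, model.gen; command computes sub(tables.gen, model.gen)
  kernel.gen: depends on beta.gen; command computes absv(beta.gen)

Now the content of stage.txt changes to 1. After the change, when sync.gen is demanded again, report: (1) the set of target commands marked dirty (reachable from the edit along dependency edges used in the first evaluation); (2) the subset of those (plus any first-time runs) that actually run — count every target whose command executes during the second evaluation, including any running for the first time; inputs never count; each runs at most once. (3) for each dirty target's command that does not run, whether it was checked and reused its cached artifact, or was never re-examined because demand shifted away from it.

Dirty set: delta.gen, filter.gen, model.gen, sync.gen, tables.gen.
Run set: filter.gen, model.gen, tables.gen (3 run).
Re-examined without running (cache reused): delta.gen, sync.gen.
The important point: filter.gen recomputes to an identical value, and the output ends up unchanged.

Initial pass — values computed on the first demand:
  model.gen = min2(4, -2) = -2
  tables.gen = min2(4, -2) = -2
  filter.gen = sub(-2, -2) = 0
  delta.gen = neg(0) = 0
  sync.gen = absv(0) = 0

Second demand — change propagation:
  model.gen: re-runs because stage.txt -2->1; new result 1.
  tables.gen: re-runs because model.gen -2->1; new result 1.
  filter.gen: re-runs because tables.gen -2->1; model.gen -2->1; new result 0 (unchanged).
  delta.gen: re-examined; everything it read last time is the same (filter.gen unchanged) — cache 0 kept, no run.
  sync.gen: re-examined; everything it read last time is the same (delta.gen unchanged) — cache 0 kept, no run.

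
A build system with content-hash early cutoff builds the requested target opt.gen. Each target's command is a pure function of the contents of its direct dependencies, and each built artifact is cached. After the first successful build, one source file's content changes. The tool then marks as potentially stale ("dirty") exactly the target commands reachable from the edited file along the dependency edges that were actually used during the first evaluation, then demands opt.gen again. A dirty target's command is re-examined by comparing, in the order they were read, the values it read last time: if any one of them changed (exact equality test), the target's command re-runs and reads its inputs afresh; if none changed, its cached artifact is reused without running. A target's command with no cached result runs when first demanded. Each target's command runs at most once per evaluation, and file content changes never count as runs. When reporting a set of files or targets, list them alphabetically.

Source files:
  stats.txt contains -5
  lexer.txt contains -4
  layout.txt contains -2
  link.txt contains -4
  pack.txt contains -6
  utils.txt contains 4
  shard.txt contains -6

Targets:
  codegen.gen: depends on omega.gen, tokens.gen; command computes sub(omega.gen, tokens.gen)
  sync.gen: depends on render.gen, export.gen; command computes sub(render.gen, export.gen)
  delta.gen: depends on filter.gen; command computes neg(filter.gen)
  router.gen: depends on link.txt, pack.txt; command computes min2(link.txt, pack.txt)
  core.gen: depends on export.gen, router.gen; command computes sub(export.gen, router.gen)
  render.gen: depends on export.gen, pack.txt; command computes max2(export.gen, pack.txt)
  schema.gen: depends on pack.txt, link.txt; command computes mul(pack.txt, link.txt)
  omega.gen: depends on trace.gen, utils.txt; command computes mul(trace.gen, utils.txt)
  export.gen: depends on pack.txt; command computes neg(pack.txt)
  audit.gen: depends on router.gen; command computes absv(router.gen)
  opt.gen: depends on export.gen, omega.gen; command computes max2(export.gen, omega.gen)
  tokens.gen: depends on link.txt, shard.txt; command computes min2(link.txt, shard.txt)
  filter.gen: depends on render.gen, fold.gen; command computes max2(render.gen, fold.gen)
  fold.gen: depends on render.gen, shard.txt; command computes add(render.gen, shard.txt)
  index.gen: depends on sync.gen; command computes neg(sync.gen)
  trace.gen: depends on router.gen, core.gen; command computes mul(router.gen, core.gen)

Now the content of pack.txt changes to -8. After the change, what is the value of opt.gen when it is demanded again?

First evaluation (everything demanded from the output):
  export.gen = neg(-6) = 6
  router.gen = min2(-4, -6) = -6
  core.gen = sub(6, -6) = 12
  trace.gen = mul(-6, 12) = -72
  omega.gen = mul(-72, 4) = -288
  opt.gen = max2(6, -288) = 6

Propagation after the edit:
  export.gen: runs — pack.txt -6->-8; result 8.
  router.gen: runs — pack.txt -6->-8; result -8.
  core.gen: runs — export.gen 6->8; router.gen -6->-8; result 16.
  trace.gen: runs — router.gen -6->-8; core.gen 12->16; result -128.
  omega.gen: runs — trace.gen -72->-128; result -512.
  opt.gen: runs — export.gen 6->8; omega.gen -288->-512; result 8.

New value of opt.gen: 8.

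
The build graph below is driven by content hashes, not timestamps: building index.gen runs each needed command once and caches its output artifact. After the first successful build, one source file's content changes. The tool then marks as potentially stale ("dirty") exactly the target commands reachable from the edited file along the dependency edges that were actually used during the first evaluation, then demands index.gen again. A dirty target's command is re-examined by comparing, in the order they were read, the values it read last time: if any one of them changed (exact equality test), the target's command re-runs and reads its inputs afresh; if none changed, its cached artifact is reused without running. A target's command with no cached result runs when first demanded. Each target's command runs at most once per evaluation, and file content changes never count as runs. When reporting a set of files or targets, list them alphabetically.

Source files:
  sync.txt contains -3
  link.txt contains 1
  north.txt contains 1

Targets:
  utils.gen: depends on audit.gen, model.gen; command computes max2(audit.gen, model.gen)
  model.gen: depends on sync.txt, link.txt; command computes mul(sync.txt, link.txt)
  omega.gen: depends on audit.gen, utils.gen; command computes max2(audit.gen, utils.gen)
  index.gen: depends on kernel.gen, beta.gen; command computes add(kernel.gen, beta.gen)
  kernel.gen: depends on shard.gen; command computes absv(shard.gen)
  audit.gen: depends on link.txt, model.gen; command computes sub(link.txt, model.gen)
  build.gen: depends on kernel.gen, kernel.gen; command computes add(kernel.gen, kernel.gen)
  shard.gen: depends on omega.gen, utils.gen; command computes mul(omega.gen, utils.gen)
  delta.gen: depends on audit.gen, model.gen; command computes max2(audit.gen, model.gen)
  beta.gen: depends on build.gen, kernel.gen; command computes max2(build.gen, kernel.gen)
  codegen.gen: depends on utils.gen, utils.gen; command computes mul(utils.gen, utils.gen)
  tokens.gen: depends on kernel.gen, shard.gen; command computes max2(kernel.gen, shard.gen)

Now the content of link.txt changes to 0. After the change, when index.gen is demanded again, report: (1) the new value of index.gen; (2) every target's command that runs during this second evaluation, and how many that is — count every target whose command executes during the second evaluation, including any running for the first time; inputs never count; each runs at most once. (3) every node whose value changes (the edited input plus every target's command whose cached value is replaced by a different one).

Initial pass — values computed on the first demand:
  model.gen = mul(-3, 1) = -3
  audit.gen = sub(1, -3) = 4
  utils.gen = max2(4, -3) = 4
  omega.gen = max2(4, 4) = 4
  shard.gen = mul(4, 4) = 16
  kernel.gen = absv(16) = 16
  build.gen = add(16, 16) = 32
  beta.gen = max2(32, 16) = 32
  index.gen = add(16, 32) = 48

Second demand — change propagation:
  model.gen: re-runs because link.txt 1->0; new result 0.
  audit.gen: re-runs because link.txt 1->0; model.gen -3->0; new result 0.
  utils.gen: re-runs because audit.gen 4->0; model.gen -3->0; new result 0.
  omega.gen: re-runs because audit.gen 4->0; utils.gen 4->0; new result 0.
  shard.gen: re-runs because omega.gen 4->0; utils.gen 4->0; new result 0.
  kernel.gen: re-runs because shard.gen 16->0; new result 0.
  build.gen: re-runs because kernel.gen 16->0; kernel.gen 16->0; new result 0.
  beta.gen: re-runs because build.gen 32->0; kernel.gen 16->0; new result 0.
  index.gen: re-runs because kernel.gen 16->0; beta.gen 32->0; new result 0.

index.gen now evaluates to 0.
Run set: audit.gen, beta.gen, build.gen, index.gen, kernel.gen, model.gen, omega.gen, shard.gen, utils.gen (9 run).
Changed values: audit.gen, beta.gen, build.gen, index.gen, kernel.gen, link.txt, model.gen, omega.gen, shard.gen, utils.gen.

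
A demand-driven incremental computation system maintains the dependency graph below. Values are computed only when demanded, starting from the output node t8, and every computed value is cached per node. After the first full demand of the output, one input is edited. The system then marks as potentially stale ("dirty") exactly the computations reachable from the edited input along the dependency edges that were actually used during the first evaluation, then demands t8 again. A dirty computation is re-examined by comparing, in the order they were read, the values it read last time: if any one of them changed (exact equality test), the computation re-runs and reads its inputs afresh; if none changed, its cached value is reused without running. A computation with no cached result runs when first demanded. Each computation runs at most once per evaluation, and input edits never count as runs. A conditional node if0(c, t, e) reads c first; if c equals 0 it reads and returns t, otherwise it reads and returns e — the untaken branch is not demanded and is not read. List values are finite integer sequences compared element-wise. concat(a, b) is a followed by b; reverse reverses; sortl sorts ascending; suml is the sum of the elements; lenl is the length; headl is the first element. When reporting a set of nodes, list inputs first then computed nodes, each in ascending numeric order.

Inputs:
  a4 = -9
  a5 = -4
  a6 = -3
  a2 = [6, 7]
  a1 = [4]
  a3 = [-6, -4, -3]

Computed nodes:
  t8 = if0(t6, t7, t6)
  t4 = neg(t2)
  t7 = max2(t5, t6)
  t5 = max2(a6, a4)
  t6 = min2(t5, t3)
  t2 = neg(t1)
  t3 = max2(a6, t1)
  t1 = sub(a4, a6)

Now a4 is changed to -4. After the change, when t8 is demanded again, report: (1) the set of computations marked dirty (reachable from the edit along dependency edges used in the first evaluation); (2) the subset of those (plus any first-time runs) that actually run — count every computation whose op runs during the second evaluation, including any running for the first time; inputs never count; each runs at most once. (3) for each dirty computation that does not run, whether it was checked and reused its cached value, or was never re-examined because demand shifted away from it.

Marked dirty: t1, t3, t5, t6, t8.
Computations that run: t1, t3, t5, t6 — 4 in total.
Checked but reused from cache: t8.
Key observation: the cutoff stops propagation at t8 — its inputs' values are unchanged, so it reuses its cache.

First evaluation (everything demanded from the output):
  t1 = sub(-9, -3) = -6
  t3 = max2(-3, -6) = -3
  t5 = max2(-3, -9) = -3
  t6 = min2(-3, -3) = -3
  t8 = if0(t6=-3 -> else branch t6) = -3

Propagation after the edit:
  t1: runs — a4 -9->-4; result -1.
  t3: runs — t1 -6->-1; result -1.
  t5: runs — a4 -9->-4; result -3 (same value as before).
  t6: runs — t3 -3->-1; result -3 (same value as before).
  t8: checked — values it read are unchanged (t6 unchanged, t6 unchanged); reused cached -3 without running.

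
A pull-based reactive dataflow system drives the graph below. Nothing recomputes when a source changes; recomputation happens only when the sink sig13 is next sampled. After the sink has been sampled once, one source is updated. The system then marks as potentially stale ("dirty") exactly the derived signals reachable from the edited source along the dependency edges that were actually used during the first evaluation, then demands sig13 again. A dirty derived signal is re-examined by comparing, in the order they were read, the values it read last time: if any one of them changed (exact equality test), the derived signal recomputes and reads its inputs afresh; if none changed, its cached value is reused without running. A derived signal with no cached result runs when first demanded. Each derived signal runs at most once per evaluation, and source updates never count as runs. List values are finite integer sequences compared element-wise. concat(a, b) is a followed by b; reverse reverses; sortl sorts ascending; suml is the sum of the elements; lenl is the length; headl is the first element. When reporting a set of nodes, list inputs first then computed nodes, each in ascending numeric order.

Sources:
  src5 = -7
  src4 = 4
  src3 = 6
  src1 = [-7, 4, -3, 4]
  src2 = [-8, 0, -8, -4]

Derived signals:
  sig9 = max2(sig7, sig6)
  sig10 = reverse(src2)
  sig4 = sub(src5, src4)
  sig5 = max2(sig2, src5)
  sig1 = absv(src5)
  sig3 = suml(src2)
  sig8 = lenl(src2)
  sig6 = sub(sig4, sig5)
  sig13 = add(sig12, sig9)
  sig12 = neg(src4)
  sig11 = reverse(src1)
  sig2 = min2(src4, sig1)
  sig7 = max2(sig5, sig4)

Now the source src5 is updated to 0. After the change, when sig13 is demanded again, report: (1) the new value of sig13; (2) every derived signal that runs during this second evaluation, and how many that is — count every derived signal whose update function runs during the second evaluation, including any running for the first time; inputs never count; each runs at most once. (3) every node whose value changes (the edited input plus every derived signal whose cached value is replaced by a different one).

New value of sig13: -4.
Derived signals that run: sig1, sig2, sig4, sig5, sig6, sig7, sig9, sig13 — 8 in total.
Values that change: src5, sig1, sig2, sig4, sig5, sig6, sig7, sig9, sig13.

First evaluation (everything demanded from the output):
  sig1 = absv(-7) = 7
  sig2 = min2(4, 7) = 4
  sig4 = sub(-7, 4) = -11
  sig5 = max2(4, -7) = 4
  sig6 = sub(-11, 4) = -15
  sig7 = max2(4, -11) = 4
  sig9 = max2(4, -15) = 4
  sig12 = neg(4) = -4
  sig13 = add(-4, 4) = 0

Propagation after the edit:
  sig1: runs — src5 -7->0; result 0.
  sig2: runs — sig1 7->0; result 0.
  sig4: runs — src5 -7->0; result -4.
  sig5: runs — sig2 4->0; src5 -7->0; result 0.
  sig6: runs — sig4 -11->-4; sig5 4->0; result -4.
  sig7: runs — sig5 4->0; sig4 -11->-4; result 0.
  sig9: runs — sig7 4->0; sig6 -15->-4; result 0.
  sig13: runs — sig9 4->0; result -4.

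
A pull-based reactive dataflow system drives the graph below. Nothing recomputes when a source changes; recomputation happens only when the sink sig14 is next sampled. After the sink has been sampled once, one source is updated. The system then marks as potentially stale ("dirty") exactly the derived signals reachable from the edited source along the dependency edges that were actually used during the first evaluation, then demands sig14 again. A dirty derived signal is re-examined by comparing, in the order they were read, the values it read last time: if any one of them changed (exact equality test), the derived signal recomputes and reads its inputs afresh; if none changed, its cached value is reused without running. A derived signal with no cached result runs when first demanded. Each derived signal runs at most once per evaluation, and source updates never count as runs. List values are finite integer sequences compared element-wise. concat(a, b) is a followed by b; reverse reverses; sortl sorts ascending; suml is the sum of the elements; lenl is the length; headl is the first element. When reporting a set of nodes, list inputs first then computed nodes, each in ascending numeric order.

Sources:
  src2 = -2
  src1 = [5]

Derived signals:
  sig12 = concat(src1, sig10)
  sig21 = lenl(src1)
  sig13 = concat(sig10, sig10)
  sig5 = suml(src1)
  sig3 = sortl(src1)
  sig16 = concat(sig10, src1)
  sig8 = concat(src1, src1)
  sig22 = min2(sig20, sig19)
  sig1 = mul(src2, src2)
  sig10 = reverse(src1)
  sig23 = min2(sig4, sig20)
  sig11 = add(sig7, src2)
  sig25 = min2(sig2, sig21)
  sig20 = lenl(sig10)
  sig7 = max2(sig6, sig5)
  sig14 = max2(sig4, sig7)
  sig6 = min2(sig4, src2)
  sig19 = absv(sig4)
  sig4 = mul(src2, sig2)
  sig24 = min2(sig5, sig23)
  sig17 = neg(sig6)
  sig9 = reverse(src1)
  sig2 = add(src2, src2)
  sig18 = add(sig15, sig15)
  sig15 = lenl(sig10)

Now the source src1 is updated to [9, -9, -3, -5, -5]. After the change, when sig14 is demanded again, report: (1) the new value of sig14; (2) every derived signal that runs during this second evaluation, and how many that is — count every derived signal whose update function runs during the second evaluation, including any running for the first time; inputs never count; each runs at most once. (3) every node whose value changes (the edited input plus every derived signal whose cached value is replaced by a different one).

First evaluation (everything demanded from the output):
  sig2 = add(-2, -2) = -4
  sig4 = mul(-2, -4) = 8
  sig5 = suml([5]) = 5
  sig6 = min2(8, -2) = -2
  sig7 = max2(-2, 5) = 5
  sig14 = max2(8, 5) = 8

Propagation after the edit:
  sig5: runs — src1 [5]->[9, -9, -3, -5, -5]; result -13.
  sig7: runs — sig5 5->-13; result -2.
  sig14: runs — sig7 5->-2; result 8 (same value as before).

New value of sig14: 8.
Derived signals that run: sig5, sig7, sig14 — 3 in total.
Values that change: src1, sig5, sig7.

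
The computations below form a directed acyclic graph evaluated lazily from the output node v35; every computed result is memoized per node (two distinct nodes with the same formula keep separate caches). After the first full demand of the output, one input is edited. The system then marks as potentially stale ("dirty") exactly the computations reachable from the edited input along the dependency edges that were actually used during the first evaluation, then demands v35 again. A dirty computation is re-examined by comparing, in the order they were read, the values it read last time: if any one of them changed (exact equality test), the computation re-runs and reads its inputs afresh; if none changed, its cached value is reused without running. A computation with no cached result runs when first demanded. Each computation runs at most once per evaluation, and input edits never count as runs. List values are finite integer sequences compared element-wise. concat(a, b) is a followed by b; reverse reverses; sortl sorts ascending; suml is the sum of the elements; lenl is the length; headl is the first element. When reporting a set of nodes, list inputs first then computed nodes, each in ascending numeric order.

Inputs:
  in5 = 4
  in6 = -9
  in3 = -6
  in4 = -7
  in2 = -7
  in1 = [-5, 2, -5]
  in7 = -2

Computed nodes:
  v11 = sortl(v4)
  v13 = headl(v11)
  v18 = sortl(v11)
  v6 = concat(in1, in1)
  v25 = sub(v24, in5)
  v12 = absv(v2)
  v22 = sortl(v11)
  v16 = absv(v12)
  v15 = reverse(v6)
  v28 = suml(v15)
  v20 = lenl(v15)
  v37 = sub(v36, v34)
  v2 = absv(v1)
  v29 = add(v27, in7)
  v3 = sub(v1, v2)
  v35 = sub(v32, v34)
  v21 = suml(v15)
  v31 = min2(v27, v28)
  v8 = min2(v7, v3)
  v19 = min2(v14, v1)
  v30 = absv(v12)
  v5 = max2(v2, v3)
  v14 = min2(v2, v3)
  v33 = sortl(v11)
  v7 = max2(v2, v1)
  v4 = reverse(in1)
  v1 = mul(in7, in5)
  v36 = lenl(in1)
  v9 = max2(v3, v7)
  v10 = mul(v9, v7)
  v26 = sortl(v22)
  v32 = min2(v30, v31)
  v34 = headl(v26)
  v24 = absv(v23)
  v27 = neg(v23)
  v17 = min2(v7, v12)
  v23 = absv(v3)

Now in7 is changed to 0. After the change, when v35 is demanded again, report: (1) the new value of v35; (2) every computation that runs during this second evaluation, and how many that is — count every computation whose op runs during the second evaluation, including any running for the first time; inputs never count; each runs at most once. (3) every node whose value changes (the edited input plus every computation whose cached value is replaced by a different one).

First demand of the output computes:
  v1 = mul(-2, 4) = -8
  v2 = absv(-8) = 8
  v3 = sub(-8, 8) = -16
  v4 = reverse([-5, 2, -5]) = [-5, 2, -5]
  v6 = concat([-5, 2, -5], [-5, 2, -5]) = [-5, 2, -5, -5, 2, -5]
  v11 = sortl([-5, 2, -5]) = [-5, -5, 2]
  v12 = absv(8) = 8
  v15 = reverse([-5, 2, -5, -5, 2, -5]) = [-5, 2, -5, -5, 2, -5]
  v22 = sortl([-5, -5, 2]) = [-5, -5, 2]
  v23 = absv(-16) = 16
  v26 = sortl([-5, -5, 2]) = [-5, -5, 2]
  v27 = neg(16) = -16
  v28 = suml([-5, 2, -5, -5, 2, -5]) = -16
  v30 = absv(8) = 8
  v31 = min2(-16, -16) = -16
  v32 = min2(8, -16) = -16
  v34 = headl([-5, -5, 2]) = -5
  v35 = sub(-16, -5) = -11

After the edit, cleaning proceeds:
  v1: a read changed (in7 -2->0) — executes, giving 0.
  v2: a read changed (v1 -8->0) — executes, giving 0.
  v3: a read changed (v1 -8->0; v2 8->0) — executes, giving 0.
  v12: a read changed (v2 8->0) — executes, giving 0.
  v23: a read changed (v3 -16->0) — executes, giving 0.
  v27: a read changed (v23 16->0) — executes, giving 0.
  v30: a read changed (v12 8->0) — executes, giving 0.
  v31: a read changed (v27 -16->0) — executes, giving -16 — identical to its old value.
  v32: a read changed (v30 8->0) — executes, giving -16 — identical to its old value.
  v35: dirty, but its reads are unchanged (v32 unchanged, v34 unchanged); cached -11 stands.

Note where the cutoff bites: v35 is checked, finds nothing changed, and keeps its cache.

Demanding v35 again yields -11.
9 computations run: v1, v2, v3, v12, v23, v27, v30, v31, v32.
The nodes whose values change: in7, v1, v2, v3, v12, v23, v27, v30.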